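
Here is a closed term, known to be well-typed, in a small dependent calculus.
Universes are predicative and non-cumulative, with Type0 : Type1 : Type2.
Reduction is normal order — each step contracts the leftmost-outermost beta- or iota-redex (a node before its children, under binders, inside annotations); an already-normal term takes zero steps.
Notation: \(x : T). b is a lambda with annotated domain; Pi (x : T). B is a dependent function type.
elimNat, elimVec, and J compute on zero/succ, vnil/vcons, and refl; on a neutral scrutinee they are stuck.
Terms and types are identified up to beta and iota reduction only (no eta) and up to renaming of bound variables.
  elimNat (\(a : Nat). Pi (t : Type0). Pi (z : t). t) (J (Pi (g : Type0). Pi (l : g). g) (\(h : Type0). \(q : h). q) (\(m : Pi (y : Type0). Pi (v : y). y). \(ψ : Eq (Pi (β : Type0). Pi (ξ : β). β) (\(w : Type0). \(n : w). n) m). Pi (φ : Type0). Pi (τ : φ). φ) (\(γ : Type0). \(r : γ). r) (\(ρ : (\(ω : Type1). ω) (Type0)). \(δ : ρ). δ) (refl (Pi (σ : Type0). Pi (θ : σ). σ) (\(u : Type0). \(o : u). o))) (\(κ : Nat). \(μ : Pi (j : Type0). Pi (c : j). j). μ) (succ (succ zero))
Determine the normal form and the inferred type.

normal form:
  \(a : Type0). \(t : a). t
type:
  Pi (a : Type0). Pi (t : a). a
observation: the leftmost-outermost redex is an elimNat iota-redex, and normalization takes 8 steps.


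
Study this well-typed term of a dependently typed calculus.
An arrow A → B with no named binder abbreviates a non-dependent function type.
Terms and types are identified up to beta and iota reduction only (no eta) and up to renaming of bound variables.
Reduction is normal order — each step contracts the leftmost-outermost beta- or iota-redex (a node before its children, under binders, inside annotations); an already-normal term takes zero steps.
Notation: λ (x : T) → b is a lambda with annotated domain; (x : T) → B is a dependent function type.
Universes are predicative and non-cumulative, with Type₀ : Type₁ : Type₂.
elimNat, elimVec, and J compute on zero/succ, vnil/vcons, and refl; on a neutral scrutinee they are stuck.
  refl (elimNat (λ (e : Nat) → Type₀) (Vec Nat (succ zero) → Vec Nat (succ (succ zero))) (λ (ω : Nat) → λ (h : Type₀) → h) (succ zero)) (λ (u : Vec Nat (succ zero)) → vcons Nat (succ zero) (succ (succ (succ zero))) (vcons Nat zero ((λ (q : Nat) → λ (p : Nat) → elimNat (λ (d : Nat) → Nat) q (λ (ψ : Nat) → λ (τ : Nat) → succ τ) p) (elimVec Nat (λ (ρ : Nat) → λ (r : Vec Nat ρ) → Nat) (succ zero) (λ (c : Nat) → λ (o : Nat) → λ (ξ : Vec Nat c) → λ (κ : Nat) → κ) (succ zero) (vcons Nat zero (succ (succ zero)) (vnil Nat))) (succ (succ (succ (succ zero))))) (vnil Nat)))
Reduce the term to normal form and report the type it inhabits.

normal form:
  refl (Vec Nat (succ zero) → Vec Nat (succ (succ zero))) (λ (e : Vec Nat (succ zero)) → vcons Nat (succ zero) (succ (succ (succ zero))) (vcons Nat zero (succ (succ (succ (succ (succ zero))))) (vnil Nat)))
the term's type:
  Eq (Vec Nat (succ zero) → Vec Nat (succ (succ zero))) (λ (e : Vec Nat (succ zero)) → vcons Nat (succ zero) (succ (succ (succ zero))) (vcons Nat zero (succ (succ (succ (succ (succ zero))))) (vnil Nat))) (λ (ω : Vec Nat (succ zero)) → vcons Nat (succ zero) (succ (succ (succ zero))) (vcons Nat zero (succ (succ (succ (succ (succ zero))))) (vnil Nat)))
observation: 25 normal-order steps separate the term from its normal form.


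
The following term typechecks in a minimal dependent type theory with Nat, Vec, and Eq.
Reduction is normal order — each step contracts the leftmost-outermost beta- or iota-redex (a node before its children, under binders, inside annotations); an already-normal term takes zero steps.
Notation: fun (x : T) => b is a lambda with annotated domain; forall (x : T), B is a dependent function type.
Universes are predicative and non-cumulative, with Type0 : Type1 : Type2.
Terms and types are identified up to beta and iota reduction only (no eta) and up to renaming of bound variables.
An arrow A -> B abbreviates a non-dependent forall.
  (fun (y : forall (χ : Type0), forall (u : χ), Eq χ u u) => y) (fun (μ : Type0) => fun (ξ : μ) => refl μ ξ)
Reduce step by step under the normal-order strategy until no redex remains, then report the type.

reduction (normal order):
  (fun (y : forall (χ : Type0), forall (u : χ), Eq χ u u) => y) (fun (μ : Type0) => fun (ξ : μ) => refl μ ξ)
  ~> fun (y : Type0) => fun (χ : y) => refl y χ
inferred type:
  forall (y : Type0), forall (χ : y), Eq y χ χ


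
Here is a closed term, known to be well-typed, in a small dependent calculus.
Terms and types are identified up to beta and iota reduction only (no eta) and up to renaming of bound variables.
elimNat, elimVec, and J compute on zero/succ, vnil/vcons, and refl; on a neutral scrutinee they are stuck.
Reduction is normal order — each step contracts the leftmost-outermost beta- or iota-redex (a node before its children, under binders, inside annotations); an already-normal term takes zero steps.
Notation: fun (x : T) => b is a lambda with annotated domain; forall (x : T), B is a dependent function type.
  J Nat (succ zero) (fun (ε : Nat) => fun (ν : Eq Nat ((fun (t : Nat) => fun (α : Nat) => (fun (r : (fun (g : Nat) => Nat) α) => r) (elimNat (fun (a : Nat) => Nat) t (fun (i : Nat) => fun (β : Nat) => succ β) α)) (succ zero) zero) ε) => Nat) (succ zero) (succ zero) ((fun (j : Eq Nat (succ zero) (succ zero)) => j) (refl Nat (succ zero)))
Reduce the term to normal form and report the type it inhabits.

reduced normal form:
  succ zero
inferred type:
  Nat


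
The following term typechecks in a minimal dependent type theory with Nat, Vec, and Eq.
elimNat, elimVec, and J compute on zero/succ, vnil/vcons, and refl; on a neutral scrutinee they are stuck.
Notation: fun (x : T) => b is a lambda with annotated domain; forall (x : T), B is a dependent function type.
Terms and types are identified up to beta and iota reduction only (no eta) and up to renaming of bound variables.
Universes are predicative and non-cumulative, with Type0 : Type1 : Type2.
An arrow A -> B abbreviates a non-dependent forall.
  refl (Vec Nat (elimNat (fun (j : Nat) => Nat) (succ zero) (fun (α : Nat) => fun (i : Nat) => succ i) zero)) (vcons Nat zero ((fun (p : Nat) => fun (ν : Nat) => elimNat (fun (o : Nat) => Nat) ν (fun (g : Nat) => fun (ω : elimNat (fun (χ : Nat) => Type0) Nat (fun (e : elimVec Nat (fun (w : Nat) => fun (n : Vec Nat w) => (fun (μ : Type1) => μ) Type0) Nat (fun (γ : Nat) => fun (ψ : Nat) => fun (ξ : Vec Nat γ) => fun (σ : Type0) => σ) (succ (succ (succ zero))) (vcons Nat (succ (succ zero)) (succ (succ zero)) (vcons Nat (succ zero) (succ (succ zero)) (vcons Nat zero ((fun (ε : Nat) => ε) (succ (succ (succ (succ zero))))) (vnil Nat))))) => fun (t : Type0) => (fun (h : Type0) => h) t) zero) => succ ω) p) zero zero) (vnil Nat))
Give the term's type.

inferred type:
  Eq (Vec Nat (succ zero)) (vcons Nat zero zero (vnil Nat)) (vcons Nat zero zero (vnil Nat))


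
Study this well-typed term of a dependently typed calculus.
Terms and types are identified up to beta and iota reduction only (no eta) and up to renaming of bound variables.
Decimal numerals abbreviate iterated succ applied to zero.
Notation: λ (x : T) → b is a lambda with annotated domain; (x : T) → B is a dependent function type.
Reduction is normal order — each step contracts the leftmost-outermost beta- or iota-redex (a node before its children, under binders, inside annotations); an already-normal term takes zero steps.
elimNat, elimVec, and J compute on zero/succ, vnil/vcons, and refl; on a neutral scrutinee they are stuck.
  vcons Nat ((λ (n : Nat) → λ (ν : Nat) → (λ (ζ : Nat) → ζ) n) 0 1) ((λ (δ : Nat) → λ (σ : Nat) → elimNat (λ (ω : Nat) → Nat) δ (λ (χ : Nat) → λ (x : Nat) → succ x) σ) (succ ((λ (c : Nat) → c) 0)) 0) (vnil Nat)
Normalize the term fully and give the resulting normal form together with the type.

normal form:
  vcons Nat 0 1 (vnil Nat)
the term's type:
  Vec Nat 1
observation: 7 normal-order steps separate the term from its normal form.


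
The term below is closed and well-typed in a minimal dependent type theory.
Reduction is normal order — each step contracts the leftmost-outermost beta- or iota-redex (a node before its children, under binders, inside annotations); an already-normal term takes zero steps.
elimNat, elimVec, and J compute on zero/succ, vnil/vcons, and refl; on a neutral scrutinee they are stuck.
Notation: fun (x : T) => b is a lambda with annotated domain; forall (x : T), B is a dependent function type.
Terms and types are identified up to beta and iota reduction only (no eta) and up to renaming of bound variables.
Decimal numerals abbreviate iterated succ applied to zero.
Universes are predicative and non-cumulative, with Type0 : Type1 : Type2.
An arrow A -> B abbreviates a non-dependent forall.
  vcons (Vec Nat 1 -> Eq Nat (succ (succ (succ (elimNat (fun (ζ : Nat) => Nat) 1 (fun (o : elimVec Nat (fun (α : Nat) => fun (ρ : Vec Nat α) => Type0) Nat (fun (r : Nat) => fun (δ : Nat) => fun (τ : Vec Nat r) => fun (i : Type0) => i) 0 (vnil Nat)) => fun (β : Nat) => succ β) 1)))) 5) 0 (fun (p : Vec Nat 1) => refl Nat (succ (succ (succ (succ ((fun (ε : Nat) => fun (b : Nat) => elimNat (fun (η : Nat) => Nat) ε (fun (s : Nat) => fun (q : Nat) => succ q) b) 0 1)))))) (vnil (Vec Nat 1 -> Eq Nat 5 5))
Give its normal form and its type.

normal form:
  vcons (Vec Nat 1 -> Eq Nat 5 5) 0 (fun (ζ : Vec Nat 1) => refl Nat 5) (vnil (Vec Nat 1 -> Eq Nat 5 5))
type:
  Vec (Vec Nat 1 -> Eq Nat 5 5) 1


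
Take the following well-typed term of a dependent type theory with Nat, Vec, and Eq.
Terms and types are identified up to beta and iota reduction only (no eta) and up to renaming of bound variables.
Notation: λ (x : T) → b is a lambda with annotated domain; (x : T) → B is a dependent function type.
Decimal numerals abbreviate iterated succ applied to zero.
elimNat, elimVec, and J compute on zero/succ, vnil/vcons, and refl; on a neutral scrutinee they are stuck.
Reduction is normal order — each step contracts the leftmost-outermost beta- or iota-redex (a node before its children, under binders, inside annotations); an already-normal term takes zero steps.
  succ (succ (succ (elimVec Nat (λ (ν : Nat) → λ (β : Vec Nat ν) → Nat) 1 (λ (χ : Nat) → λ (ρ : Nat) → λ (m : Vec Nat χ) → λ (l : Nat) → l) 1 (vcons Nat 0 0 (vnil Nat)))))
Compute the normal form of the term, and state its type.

resulting normal form:
  4
inferred type:
  Nat


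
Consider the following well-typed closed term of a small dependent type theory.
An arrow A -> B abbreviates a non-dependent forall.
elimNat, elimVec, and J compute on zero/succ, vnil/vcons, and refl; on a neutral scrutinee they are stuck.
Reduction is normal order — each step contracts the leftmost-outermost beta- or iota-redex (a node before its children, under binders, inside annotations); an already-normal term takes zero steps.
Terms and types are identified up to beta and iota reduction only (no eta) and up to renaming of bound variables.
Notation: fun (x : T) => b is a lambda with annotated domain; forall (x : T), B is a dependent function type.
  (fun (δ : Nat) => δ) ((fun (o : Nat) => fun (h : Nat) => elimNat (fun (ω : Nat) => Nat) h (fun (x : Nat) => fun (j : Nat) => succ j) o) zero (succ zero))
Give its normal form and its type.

resulting normal form:
  succ zero
inferred type:
  Nat
observation: 4 normal-order steps separate the term from its normal form.


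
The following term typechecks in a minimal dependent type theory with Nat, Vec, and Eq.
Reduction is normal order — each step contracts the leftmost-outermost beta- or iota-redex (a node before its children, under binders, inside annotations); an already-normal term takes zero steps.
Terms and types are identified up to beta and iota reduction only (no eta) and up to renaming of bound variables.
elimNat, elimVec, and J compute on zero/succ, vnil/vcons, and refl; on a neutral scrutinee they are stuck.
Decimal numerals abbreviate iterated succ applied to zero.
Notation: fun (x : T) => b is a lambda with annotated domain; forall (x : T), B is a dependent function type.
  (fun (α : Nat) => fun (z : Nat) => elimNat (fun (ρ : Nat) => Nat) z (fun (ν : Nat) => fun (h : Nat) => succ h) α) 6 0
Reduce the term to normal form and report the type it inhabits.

resulting normal form:
  6
the term's type:
  Nat


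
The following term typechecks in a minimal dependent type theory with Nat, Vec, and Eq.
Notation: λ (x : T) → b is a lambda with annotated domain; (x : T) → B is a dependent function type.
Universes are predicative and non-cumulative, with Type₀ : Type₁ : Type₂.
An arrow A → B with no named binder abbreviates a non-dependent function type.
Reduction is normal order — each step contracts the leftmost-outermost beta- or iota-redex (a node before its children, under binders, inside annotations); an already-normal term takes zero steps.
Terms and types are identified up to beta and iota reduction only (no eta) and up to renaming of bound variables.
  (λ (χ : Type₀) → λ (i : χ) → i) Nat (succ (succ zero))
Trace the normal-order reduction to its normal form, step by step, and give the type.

normal-order reduction:
  (λ (χ : Type₀) → λ (i : χ) → i) Nat (succ (succ zero))
  ~> (λ (χ : Nat) → χ) (succ (succ zero))
  ~> succ (succ zero)
the term's type:
  Nat


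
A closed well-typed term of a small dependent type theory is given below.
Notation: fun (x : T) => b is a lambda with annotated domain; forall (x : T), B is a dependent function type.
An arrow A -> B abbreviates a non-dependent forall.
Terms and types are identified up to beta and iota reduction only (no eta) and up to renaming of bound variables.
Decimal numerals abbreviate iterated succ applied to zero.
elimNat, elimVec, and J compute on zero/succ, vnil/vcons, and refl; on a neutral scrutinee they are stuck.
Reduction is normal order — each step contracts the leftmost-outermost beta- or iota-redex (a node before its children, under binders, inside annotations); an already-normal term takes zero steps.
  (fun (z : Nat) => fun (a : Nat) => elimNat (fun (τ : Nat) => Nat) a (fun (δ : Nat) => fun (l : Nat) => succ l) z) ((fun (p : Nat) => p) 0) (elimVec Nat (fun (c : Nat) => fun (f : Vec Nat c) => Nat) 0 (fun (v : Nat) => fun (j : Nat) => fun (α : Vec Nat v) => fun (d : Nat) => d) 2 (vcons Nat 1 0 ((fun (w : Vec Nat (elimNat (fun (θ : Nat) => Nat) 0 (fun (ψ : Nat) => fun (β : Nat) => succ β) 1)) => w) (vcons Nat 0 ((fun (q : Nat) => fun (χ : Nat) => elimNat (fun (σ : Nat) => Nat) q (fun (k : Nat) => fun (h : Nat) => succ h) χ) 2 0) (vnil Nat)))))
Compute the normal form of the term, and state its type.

reduced normal form:
  0
inferred type:
  Nat
observation: the leftmost-outermost redex is a beta-redex, and normalization takes 16 steps.


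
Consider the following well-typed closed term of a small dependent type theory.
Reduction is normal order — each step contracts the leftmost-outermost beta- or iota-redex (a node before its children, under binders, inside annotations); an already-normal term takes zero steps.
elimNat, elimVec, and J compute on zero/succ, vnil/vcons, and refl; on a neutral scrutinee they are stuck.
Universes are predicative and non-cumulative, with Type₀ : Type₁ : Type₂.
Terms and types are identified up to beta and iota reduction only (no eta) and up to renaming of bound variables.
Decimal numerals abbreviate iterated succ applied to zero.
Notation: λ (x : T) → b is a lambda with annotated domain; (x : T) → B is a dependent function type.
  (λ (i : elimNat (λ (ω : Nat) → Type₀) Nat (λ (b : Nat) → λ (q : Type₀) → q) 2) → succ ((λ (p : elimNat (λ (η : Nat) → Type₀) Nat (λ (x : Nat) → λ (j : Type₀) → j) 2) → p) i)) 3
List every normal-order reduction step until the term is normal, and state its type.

normal-order reduction sequence:
  (λ (i : elimNat (λ (ω : Nat) → Type₀) Nat (λ (b : Nat) → λ (q : Type₀) → q) 2) → succ ((λ (p : elimNat (λ (η : Nat) → Type₀) Nat (λ (x : Nat) → λ (j : Type₀) → j) 2) → p) i)) 3
  ~> succ ((λ (i : elimNat (λ (ω : Nat) → Type₀) Nat (λ (b : Nat) → λ (q : Type₀) → q) 2) → i) 3)
  ~> 4
the term's type:
  Nat


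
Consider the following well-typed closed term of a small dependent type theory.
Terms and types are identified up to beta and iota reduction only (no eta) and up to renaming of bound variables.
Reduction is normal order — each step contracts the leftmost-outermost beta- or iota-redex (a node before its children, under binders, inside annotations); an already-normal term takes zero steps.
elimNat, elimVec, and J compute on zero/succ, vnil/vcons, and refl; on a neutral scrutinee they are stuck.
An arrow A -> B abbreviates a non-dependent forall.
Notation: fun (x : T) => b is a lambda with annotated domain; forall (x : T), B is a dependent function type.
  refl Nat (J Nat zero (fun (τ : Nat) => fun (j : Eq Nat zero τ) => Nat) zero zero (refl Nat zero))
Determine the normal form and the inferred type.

normal form:
  refl Nat zero
type:
  Eq Nat zero zero


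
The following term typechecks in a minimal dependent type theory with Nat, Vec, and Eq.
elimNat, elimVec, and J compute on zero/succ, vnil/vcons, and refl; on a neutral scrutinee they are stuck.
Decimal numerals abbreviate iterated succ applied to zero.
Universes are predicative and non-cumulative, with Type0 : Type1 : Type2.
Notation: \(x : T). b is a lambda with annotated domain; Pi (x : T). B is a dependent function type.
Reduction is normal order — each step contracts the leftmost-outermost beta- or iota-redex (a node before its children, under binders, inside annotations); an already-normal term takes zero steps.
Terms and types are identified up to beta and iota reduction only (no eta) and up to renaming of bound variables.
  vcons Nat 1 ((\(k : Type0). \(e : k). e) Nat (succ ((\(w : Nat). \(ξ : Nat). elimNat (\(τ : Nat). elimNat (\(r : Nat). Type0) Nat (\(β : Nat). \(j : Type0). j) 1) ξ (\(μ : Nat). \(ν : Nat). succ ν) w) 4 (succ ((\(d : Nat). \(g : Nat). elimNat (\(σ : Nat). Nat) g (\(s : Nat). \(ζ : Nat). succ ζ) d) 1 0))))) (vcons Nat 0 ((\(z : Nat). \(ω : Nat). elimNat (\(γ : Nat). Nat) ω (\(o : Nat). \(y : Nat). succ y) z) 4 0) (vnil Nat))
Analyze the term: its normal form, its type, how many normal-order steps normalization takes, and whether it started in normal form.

reduced normal form:
  vcons Nat 1 7 (vcons Nat 0 4 (vnil Nat))
type:
  Vec Nat 2
steps to reach normal form (normal order): 38
started in normal form: no
first contracted redex: a beta-redex


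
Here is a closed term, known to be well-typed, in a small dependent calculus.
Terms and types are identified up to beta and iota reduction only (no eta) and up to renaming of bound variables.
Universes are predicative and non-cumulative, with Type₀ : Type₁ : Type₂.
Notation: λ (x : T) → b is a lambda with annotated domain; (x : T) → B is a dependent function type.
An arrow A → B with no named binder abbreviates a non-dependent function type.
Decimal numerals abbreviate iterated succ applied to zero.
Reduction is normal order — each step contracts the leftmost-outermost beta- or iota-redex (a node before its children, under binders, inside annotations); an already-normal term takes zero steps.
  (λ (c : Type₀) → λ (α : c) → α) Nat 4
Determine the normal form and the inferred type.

normal form:
  4
the term's type:
  Nat
observation: normalization takes exactly 2 steps under the normal-order strategy.


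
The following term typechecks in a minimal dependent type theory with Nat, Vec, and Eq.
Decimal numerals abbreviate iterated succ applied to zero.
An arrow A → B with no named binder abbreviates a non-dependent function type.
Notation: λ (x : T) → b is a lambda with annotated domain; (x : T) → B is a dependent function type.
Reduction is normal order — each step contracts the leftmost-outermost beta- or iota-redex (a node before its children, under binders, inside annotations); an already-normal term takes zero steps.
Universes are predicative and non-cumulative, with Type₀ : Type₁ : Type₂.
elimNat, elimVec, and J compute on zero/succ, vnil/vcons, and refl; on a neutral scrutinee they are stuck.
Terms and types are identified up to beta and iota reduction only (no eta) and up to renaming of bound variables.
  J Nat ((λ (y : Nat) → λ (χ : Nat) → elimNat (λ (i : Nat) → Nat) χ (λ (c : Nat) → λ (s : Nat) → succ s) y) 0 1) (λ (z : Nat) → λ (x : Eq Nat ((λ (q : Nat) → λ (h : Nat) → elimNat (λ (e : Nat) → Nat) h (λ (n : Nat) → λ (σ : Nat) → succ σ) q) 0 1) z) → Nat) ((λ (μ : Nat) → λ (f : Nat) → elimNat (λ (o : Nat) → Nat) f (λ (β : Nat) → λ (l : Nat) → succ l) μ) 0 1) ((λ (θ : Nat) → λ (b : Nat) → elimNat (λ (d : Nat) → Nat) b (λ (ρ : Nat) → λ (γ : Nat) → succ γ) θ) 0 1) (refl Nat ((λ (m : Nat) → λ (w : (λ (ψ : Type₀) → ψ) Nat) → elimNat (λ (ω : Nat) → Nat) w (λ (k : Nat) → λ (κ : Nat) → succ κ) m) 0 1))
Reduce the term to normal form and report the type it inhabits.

resulting normal form:
  1
the term's type:
  Nat
observation: 4 normal-order steps separate the term from its normal form.


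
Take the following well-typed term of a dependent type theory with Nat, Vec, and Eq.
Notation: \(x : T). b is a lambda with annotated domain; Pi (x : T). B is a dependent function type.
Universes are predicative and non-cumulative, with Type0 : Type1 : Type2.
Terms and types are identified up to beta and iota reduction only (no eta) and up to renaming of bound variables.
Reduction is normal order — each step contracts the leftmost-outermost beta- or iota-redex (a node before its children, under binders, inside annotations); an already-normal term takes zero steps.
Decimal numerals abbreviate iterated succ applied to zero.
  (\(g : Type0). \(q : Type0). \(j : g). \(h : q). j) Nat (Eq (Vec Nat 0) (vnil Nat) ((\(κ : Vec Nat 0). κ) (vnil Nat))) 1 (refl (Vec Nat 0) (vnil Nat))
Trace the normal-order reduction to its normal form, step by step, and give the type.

reduction (normal order):
  (\(g : Type0). \(q : Type0). \(j : g). \(h : q). j) Nat (Eq (Vec Nat 0) (vnil Nat) ((\(κ : Vec Nat 0). κ) (vnil Nat))) 1 (refl (Vec Nat 0) (vnil Nat))
  ~> (\(g : Type0). \(q : Nat). \(j : g). q) (Eq (Vec Nat 0) (vnil Nat) ((\(h : Vec Nat 0). h) (vnil Nat))) 1 (refl (Vec Nat 0) (vnil Nat))
  ~> (\(g : Nat). \(q : Eq (Vec Nat 0) (vnil Nat) ((\(j : Vec Nat 0). j) (vnil Nat))). g) 1 (refl (Vec Nat 0) (vnil Nat))
  ~> (\(g : Eq (Vec Nat 0) (vnil Nat) ((\(q : Vec Nat 0). q) (vnil Nat))). 1) (refl (Vec Nat 0) (vnil Nat))
  ~> 1
inferred type:
  Nat


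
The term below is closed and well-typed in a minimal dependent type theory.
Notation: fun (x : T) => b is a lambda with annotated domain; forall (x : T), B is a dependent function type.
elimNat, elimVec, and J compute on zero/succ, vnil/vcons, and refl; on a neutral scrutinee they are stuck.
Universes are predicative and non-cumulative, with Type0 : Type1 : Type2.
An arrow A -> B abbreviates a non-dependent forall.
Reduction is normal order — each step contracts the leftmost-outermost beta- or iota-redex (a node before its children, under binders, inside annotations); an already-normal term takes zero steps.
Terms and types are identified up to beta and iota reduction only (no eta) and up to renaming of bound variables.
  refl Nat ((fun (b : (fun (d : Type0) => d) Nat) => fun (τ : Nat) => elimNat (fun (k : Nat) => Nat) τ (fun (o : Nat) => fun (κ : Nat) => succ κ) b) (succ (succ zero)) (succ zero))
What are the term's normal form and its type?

normal form:
  refl Nat (succ (succ (succ zero)))
the term's type:
  Eq Nat (succ (succ (succ zero))) (succ (succ (succ zero)))
observation: 9 normal-order steps normalize the term, beginning with a beta-redex.


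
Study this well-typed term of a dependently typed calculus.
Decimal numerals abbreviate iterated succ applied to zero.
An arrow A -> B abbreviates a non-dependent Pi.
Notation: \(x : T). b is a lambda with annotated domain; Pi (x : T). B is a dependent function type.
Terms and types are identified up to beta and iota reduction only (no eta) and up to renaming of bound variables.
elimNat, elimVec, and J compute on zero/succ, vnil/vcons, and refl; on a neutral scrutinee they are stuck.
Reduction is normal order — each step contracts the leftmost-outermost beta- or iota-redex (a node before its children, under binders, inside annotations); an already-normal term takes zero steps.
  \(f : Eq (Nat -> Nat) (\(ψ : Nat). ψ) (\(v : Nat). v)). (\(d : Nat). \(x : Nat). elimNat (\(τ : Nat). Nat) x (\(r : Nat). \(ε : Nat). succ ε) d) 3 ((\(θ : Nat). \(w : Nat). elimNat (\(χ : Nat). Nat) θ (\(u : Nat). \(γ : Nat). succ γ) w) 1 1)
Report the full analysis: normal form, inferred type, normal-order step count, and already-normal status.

normal form:
  \(f : Eq (Nat -> Nat) (\(ψ : Nat). ψ) (\(v : Nat). v)). 5
inferred type:
  Eq (Nat -> Nat) (\(f : Nat). f) (\(ψ : Nat). ψ) -> Nat
reduction steps (normal order): 18
started in normal form: no
first redex: a beta-redex


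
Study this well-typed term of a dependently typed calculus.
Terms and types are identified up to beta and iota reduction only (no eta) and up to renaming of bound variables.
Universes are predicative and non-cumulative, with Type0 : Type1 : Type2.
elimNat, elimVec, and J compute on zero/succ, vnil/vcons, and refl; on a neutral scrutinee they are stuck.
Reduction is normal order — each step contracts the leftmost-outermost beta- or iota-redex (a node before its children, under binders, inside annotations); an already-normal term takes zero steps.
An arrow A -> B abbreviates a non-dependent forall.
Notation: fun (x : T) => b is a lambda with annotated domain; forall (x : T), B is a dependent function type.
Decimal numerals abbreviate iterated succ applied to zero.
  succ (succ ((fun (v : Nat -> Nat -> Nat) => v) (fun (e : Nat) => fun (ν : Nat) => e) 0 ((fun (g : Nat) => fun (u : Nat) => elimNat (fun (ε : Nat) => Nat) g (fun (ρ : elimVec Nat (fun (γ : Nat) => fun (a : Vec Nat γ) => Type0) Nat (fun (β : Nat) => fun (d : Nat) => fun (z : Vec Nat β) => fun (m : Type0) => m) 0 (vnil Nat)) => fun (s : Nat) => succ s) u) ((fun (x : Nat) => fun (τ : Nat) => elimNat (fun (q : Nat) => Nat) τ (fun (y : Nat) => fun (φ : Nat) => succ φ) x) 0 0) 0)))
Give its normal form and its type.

resulting normal form:
  2
the term's type:
  Nat
observation: contracting a beta-redex first, the term normalizes in 3 steps.


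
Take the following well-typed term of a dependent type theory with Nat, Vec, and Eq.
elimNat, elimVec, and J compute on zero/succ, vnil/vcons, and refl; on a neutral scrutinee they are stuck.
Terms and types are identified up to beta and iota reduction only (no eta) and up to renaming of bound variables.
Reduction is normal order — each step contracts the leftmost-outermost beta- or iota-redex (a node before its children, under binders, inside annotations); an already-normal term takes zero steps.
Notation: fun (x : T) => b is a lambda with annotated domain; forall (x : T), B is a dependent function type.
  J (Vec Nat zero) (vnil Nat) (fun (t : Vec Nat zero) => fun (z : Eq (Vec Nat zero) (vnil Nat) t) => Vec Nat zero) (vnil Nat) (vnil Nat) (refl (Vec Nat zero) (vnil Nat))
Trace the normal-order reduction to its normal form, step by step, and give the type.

normal-order reduction sequence:
  J (Vec Nat zero) (vnil Nat) (fun (t : Vec Nat zero) => fun (z : Eq (Vec Nat zero) (vnil Nat) t) => Vec Nat zero) (vnil Nat) (vnil Nat) (refl (Vec Nat zero) (vnil Nat))
  ~> vnil Nat
the term's type:
  Vec Nat zero


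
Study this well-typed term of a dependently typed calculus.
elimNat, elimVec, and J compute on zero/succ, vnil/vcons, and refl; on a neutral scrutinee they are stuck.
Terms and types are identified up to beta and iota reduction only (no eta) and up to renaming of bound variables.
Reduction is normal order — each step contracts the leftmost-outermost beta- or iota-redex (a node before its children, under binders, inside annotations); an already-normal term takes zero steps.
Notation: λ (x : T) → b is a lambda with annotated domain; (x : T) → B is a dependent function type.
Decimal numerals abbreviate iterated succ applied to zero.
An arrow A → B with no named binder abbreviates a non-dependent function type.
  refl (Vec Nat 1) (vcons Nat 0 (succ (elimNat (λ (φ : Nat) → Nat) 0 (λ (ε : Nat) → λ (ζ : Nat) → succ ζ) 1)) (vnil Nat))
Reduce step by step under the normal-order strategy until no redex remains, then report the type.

normal-order reduction:
  refl (Vec Nat 1) (vcons Nat 0 (succ (elimNat (λ (φ : Nat) → Nat) 0 (λ (ε : Nat) → λ (ζ : Nat) → succ ζ) 1)) (vnil Nat))
  ~> refl (Vec Nat 1) (vcons Nat 0 (succ ((λ (φ : Nat) → λ (ε : Nat) → succ ε) 0 (elimNat (λ (ζ : Nat) → Nat) 0 (λ (ξ : Nat) → λ (θ : Nat) → succ θ) 0))) (vnil Nat))
  ~> refl (Vec Nat 1) (vcons Nat 0 (succ ((λ (φ : Nat) → succ φ) (elimNat (λ (ε : Nat) → Nat) 0 (λ (ζ : Nat) → λ (ξ : Nat) → succ ξ) 0))) (vnil Nat))
  ~> refl (Vec Nat 1) (vcons Nat 0 (succ (succ (elimNat (λ (φ : Nat) → Nat) 0 (λ (ε : Nat) → λ (ζ : Nat) → succ ζ) 0))) (vnil Nat))
  ~> refl (Vec Nat 1) (vcons Nat 0 2 (vnil Nat))
the term's type:
  Eq (Vec Nat 1) (vcons Nat 0 2 (vnil Nat)) (vcons Nat 0 2 (vnil Nat))


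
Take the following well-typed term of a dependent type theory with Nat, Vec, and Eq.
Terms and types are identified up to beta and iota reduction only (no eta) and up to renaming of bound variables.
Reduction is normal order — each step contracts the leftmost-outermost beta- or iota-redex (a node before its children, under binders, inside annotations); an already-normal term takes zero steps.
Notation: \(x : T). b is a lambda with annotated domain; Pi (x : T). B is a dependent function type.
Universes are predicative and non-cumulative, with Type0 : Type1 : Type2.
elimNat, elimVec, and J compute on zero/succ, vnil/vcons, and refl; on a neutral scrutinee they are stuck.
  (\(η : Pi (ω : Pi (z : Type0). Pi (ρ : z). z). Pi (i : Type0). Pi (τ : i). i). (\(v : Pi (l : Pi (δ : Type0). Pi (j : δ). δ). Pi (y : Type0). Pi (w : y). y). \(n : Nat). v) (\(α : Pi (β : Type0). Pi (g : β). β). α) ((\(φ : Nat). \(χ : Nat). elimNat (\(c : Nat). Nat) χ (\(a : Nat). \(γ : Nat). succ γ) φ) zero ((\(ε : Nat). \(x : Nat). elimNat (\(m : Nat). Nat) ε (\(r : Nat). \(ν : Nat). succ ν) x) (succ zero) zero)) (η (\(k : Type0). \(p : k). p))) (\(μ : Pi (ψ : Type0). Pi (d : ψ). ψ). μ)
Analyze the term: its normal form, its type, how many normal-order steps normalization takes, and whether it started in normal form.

reduced normal form:
  \(η : Type0). \(ω : η). ω
inferred type:
  Pi (η : Type0). Pi (ω : η). η
steps to reach normal form (normal order): 5
started in normal form: no
first contracted redex: a beta-redex


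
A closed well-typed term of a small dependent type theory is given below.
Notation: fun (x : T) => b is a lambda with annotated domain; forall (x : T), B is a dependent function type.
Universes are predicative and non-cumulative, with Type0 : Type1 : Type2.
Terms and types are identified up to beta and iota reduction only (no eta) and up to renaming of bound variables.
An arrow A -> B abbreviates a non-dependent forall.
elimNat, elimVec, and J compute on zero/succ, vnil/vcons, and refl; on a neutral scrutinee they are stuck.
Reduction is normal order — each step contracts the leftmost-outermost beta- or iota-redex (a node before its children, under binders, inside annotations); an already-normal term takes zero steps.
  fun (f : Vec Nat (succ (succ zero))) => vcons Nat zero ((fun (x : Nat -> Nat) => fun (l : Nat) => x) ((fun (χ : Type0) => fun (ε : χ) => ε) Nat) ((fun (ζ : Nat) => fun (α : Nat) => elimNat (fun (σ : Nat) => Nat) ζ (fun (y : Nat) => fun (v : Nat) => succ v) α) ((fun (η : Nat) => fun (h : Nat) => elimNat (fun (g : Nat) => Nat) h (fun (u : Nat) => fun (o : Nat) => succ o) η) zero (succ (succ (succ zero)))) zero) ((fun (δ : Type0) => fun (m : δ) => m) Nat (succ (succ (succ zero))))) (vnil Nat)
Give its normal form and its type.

resulting normal form:
  fun (f : Vec Nat (succ (succ zero))) => vcons Nat zero (succ (succ (succ zero))) (vnil Nat)
type:
  Vec Nat (succ (succ zero)) -> Vec Nat (succ zero)


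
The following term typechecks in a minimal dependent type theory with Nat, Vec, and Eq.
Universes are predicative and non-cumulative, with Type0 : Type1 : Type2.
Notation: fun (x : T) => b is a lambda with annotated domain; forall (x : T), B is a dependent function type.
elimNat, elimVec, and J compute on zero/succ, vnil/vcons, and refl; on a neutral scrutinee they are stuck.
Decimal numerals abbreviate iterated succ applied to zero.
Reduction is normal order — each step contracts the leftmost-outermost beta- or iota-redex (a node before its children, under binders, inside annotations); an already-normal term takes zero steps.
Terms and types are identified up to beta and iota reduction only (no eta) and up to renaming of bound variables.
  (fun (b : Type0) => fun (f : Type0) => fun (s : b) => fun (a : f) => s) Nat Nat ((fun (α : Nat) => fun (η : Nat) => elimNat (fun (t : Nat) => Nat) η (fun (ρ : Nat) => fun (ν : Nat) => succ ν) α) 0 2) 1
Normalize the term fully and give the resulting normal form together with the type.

reduced normal form:
  2
inferred type:
  Nat
observation: reduction starts at a beta-redex, and 7 normal-order steps reach the normal form.


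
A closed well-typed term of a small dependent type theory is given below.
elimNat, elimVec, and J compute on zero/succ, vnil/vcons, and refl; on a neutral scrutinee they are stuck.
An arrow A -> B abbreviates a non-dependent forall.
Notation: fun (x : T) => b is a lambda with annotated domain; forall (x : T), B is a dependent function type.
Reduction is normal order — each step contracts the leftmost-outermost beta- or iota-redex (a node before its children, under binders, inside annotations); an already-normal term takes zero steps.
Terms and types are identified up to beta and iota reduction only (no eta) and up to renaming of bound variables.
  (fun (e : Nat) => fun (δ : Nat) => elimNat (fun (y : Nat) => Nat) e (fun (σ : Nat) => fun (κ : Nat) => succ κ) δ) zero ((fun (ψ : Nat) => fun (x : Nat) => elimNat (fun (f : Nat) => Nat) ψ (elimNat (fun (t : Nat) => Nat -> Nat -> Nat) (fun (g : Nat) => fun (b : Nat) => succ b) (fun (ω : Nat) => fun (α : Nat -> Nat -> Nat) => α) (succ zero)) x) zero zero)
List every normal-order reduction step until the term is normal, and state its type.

normal-order reduction:
  (fun (e : Nat) => fun (δ : Nat) => elimNat (fun (y : Nat) => Nat) e (fun (σ : Nat) => fun (κ : Nat) => succ κ) δ) zero ((fun (ψ : Nat) => fun (x : Nat) => elimNat (fun (f : Nat) => Nat) ψ (elimNat (fun (t : Nat) => Nat -> Nat -> Nat) (fun (g : Nat) => fun (b : Nat) => succ b) (fun (ω : Nat) => fun (α : Nat -> Nat -> Nat) => α) (succ zero)) x) zero zero)
  ~> (fun (e : Nat) => elimNat (fun (δ : Nat) => Nat) zero (fun (y : Nat) => fun (σ : Nat) => succ σ) e) ((fun (κ : Nat) => fun (ψ : Nat) => elimNat (fun (x : Nat) => Nat) κ (elimNat (fun (f : Nat) => Nat -> Nat -> Nat) (fun (t : Nat) => fun (g : Nat) => succ g) (fun (b : Nat) => fun (ω : Nat -> Nat -> Nat) => ω) (succ zero)) ψ) zero zero)
  ~> elimNat (fun (e : Nat) => Nat) zero (fun (δ : Nat) => fun (y : Nat) => succ y) ((fun (σ : Nat) => fun (κ : Nat) => elimNat (fun (ψ : Nat) => Nat) σ (elimNat (fun (x : Nat) => Nat -> Nat -> Nat) (fun (f : Nat) => fun (t : Nat) => succ t) (fun (g : Nat) => fun (b : Nat -> Nat -> Nat) => b) (succ zero)) κ) zero zero)
  ~> elimNat (fun (e : Nat) => Nat) zero (fun (δ : Nat) => fun (y : Nat) => succ y) ((fun (σ : Nat) => elimNat (fun (κ : Nat) => Nat) zero (elimNat (fun (ψ : Nat) => Nat -> Nat -> Nat) (fun (x : Nat) => fun (f : Nat) => succ f) (fun (t : Nat) => fun (g : Nat -> Nat -> Nat) => g) (succ zero)) σ) zero)
  ~> elimNat (fun (e : Nat) => Nat) zero (fun (δ : Nat) => fun (y : Nat) => succ y) (elimNat (fun (σ : Nat) => Nat) zero (elimNat (fun (κ : Nat) => Nat -> Nat -> Nat) (fun (ψ : Nat) => fun (x : Nat) => succ x) (fun (f : Nat) => fun (t : Nat -> Nat -> Nat) => t) (succ zero)) zero)
  ~> elimNat (fun (e : Nat) => Nat) zero (fun (δ : Nat) => fun (y : Nat) => succ y) zero
  ~> zero
inferred type:
  Nat


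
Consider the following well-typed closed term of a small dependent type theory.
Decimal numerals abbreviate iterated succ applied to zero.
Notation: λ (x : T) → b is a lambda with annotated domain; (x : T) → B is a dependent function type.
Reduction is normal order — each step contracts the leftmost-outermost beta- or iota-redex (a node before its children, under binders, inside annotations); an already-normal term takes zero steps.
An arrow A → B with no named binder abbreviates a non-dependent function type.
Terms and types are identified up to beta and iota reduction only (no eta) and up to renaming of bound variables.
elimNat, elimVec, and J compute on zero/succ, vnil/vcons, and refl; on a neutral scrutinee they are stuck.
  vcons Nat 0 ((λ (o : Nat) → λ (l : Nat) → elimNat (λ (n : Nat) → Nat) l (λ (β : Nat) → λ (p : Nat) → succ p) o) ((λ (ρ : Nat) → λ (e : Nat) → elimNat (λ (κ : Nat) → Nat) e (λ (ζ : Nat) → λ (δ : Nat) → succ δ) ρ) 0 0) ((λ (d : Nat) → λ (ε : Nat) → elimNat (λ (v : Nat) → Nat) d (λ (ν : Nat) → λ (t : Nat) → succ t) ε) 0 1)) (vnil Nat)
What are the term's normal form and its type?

reduced normal form:
  vcons Nat 0 1 (vnil Nat)
type:
  Vec Nat 1


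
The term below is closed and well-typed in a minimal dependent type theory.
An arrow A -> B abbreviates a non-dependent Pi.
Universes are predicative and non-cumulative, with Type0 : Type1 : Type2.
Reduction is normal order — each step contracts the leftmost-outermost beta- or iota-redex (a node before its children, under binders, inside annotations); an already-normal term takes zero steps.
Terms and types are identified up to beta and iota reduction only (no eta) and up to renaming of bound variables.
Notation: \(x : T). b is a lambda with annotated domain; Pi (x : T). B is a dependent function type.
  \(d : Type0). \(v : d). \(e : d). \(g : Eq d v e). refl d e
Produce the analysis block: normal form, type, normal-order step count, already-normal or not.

resulting normal form:
  \(d : Type0). \(v : d). \(e : d). \(g : Eq d v e). refl d e
inferred type:
  Pi (d : Type0). Pi (v : d). Pi (e : d). Eq d v e -> Eq d e e
steps to reach normal form (normal order): 0
term was already normal: yes


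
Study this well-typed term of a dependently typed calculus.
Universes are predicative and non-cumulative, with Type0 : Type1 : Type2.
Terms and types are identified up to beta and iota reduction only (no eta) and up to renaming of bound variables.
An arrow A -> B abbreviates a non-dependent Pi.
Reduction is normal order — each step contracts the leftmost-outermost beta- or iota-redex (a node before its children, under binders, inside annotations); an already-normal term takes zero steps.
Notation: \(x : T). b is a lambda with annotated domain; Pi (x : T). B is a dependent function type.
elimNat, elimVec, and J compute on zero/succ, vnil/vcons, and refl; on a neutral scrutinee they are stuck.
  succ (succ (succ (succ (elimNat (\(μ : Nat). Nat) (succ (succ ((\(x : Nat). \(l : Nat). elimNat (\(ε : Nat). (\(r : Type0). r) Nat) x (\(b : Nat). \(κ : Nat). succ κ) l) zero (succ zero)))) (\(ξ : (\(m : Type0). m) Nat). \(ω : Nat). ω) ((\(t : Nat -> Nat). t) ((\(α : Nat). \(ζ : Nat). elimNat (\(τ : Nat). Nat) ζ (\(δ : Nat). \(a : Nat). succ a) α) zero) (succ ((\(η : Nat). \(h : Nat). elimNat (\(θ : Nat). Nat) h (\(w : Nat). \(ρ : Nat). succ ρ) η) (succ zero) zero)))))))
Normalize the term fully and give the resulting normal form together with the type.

resulting normal form:
  succ (succ (succ (succ (succ (succ (succ zero))))))
inferred type:
  Nat
observation: the leftmost-outermost redex is a beta-redex, and normalization takes 24 steps.
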